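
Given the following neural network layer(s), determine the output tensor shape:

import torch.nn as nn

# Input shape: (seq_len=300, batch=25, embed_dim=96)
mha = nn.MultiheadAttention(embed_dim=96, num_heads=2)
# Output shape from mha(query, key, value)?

Input shape: (300, 25, 96)
Output shape: (300, 25, 96)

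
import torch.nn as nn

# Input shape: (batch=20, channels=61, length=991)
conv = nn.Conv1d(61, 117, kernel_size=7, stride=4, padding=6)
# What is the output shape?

Input shape: (20, 61, 991)
Output shape: (20, 117, 250)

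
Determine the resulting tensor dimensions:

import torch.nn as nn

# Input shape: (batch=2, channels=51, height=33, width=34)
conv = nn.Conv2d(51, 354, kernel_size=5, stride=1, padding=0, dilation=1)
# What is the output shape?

Input shape: (2, 51, 33, 34)
Output shape: (2, 354, 29, 30)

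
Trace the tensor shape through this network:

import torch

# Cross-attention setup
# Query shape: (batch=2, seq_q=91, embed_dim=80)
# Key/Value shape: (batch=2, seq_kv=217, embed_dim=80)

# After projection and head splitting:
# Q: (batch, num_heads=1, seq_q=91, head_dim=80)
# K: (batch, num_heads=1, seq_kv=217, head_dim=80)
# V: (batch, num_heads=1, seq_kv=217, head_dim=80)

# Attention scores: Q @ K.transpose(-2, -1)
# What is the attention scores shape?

Input shape: (2, 91, 80)
Output shape: (2, 1, 91, 217)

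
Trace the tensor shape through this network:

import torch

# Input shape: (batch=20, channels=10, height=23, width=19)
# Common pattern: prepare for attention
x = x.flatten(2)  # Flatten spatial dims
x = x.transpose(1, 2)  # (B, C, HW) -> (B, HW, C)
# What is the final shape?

Input shape: (20, 10, 23, 19)
  -> after flatten(2): (20, 10, 437)
Output shape: (20, 437, 10)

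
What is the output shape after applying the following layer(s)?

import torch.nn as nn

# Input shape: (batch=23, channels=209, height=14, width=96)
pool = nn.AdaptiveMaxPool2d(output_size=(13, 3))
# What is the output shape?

Input shape: (23, 209, 14, 96)
Output shape: (23, 209, 13, 3)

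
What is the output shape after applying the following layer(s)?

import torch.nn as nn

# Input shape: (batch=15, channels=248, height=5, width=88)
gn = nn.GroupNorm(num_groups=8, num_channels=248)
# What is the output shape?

Input shape: (15, 248, 5, 88)
Output shape: (15, 248, 5, 88)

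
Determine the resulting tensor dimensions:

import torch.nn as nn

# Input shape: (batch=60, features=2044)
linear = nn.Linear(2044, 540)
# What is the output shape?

Input shape: (60, 2044)
Output shape: (60, 540)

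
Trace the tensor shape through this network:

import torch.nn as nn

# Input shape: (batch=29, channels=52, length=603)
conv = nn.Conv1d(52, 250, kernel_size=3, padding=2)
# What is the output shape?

Input shape: (29, 52, 603)
Output shape: (29, 250, 605)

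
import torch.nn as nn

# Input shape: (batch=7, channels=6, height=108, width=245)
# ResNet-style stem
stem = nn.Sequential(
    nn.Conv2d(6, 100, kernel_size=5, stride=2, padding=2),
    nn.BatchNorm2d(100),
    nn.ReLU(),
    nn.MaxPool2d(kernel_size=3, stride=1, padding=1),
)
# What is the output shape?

Input shape: (7, 6, 108, 245)
  -> after Conv2d 5x5 stride=2: (7, 100, 54, 123)
Output shape: (7, 100, 54, 123)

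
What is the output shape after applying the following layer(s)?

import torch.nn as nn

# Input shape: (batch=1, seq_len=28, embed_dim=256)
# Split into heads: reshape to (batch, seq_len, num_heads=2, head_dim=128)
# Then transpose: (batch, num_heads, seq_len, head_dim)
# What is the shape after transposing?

Input shape: (1, 28, 256)
  -> after reshape: (1, 28, 2, 128)
Output shape: (1, 2, 28, 128)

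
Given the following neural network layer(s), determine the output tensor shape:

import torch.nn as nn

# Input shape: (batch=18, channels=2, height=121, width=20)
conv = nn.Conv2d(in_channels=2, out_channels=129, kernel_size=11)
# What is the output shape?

Input shape: (18, 2, 121, 20)
Output shape: (18, 129, 111, 10)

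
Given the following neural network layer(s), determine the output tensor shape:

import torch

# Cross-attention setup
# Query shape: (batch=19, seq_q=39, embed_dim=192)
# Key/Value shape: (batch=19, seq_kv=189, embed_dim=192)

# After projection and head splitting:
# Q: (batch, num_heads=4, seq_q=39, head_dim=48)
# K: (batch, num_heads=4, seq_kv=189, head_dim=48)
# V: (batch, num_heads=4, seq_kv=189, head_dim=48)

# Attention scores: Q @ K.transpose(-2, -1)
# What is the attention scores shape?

Input shape: (19, 39, 192)
Output shape: (19, 4, 39, 189)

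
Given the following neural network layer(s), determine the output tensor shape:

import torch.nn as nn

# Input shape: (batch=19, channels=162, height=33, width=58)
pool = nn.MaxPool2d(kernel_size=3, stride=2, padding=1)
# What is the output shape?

Input shape: (19, 162, 33, 58)
Output shape: (19, 162, 17, 29)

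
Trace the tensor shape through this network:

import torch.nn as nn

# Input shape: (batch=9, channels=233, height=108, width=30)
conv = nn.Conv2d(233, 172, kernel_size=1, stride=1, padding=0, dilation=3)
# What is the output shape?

Input shape: (9, 233, 108, 30)
Output shape: (9, 172, 108, 30)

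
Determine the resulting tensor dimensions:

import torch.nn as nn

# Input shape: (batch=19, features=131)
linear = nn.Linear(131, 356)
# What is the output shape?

Input shape: (19, 131)
Output shape: (19, 356)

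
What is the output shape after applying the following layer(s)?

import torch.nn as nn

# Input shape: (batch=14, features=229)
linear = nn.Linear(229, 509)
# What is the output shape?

Input shape: (14, 229)
Output shape: (14, 509)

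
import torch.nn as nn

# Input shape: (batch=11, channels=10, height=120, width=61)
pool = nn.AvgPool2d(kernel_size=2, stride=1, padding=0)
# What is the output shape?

Input shape: (11, 10, 120, 61)
Output shape: (11, 10, 119, 60)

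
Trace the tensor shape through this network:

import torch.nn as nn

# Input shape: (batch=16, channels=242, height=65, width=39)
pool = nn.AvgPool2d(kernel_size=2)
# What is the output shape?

Input shape: (16, 242, 65, 39)
Output shape: (16, 242, 32, 19)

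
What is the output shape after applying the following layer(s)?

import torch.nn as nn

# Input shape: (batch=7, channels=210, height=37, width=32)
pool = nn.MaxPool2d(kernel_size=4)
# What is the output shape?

Input shape: (7, 210, 37, 32)
Output shape: (7, 210, 9, 8)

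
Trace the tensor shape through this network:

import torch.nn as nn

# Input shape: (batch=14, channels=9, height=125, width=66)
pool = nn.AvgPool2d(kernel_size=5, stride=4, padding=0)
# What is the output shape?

Input shape: (14, 9, 125, 66)
Output shape: (14, 9, 31, 16)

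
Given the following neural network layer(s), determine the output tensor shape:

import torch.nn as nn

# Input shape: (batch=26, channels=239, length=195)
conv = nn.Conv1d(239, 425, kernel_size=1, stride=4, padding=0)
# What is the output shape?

Input shape: (26, 239, 195)
Output shape: (26, 425, 49)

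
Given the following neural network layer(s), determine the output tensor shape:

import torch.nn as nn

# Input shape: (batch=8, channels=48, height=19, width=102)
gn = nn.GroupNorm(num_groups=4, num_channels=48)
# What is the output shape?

Input shape: (8, 48, 19, 102)
Output shape: (8, 48, 19, 102)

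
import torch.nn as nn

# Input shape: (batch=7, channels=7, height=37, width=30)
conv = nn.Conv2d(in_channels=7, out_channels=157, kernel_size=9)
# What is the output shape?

Input shape: (7, 7, 37, 30)
Output shape: (7, 157, 29, 22)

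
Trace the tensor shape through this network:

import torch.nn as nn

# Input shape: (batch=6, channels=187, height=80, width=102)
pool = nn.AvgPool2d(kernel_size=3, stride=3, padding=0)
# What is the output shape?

Input shape: (6, 187, 80, 102)
Output shape: (6, 187, 26, 34)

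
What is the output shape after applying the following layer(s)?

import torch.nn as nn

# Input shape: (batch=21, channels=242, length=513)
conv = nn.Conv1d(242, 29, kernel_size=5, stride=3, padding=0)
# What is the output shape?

Input shape: (21, 242, 513)
Output shape: (21, 29, 170)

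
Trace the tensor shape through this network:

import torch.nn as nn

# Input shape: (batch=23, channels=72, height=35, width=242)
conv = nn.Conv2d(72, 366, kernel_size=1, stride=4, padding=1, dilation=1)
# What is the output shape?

Input shape: (23, 72, 35, 242)
Output shape: (23, 366, 10, 61)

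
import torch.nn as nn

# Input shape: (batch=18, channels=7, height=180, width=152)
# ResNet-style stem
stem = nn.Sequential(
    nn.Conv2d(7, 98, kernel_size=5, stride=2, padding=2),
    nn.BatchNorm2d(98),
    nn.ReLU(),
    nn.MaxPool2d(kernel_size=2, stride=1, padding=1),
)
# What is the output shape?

Input shape: (18, 7, 180, 152)
  -> after Conv2d 5x5 stride=2: (18, 98, 90, 76)
Output shape: (18, 98, 91, 77)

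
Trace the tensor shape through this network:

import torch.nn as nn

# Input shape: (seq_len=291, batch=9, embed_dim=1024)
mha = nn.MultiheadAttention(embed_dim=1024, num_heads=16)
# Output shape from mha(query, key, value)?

Input shape: (291, 9, 1024)
Output shape: (291, 9, 1024)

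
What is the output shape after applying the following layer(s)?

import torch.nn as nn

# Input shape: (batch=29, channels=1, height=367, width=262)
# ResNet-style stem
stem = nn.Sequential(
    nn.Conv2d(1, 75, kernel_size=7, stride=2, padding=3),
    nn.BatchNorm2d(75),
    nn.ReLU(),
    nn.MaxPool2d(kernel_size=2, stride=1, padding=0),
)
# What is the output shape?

Input shape: (29, 1, 367, 262)
  -> after Conv2d 7x7 stride=2: (29, 75, 184, 131)
Output shape: (29, 75, 183, 130)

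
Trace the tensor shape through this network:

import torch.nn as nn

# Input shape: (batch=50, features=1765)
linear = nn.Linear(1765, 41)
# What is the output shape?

Input shape: (50, 1765)
Output shape: (50, 41)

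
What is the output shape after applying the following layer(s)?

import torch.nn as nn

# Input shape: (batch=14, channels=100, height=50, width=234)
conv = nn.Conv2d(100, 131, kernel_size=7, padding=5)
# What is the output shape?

Input shape: (14, 100, 50, 234)
Output shape: (14, 131, 54, 238)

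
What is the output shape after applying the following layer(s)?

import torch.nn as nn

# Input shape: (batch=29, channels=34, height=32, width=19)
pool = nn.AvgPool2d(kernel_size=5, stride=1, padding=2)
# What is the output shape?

Input shape: (29, 34, 32, 19)
Output shape: (29, 34, 32, 19)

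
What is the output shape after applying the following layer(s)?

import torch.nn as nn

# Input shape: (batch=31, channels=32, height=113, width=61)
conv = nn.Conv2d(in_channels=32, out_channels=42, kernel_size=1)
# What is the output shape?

Input shape: (31, 32, 113, 61)
Output shape: (31, 42, 113, 61)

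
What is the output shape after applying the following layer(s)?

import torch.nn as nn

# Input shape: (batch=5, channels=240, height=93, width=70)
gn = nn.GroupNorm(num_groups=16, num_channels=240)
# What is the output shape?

Input shape: (5, 240, 93, 70)
Output shape: (5, 240, 93, 70)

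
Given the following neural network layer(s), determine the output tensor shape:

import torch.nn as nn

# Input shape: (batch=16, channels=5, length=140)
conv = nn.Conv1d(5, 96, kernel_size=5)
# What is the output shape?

Input shape: (16, 5, 140)
Output shape: (16, 96, 136)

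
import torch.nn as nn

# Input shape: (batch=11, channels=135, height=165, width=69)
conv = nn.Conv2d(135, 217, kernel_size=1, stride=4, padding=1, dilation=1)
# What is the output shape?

Input shape: (11, 135, 165, 69)
Output shape: (11, 217, 42, 18)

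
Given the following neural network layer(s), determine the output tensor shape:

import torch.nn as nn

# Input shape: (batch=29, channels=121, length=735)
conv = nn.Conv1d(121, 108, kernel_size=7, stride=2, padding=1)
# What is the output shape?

Input shape: (29, 121, 735)
Output shape: (29, 108, 366)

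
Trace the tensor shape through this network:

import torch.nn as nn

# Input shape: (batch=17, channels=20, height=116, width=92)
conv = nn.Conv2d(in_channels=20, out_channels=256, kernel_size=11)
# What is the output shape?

Input shape: (17, 20, 116, 92)
Output shape: (17, 256, 106, 82)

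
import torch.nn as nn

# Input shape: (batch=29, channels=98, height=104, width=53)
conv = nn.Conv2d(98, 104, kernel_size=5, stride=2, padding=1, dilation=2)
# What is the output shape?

Input shape: (29, 98, 104, 53)
Output shape: (29, 104, 49, 24)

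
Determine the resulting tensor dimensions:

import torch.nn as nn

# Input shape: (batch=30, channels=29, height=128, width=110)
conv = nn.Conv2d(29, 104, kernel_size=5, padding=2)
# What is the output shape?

Input shape: (30, 29, 128, 110)
Output shape: (30, 104, 128, 110)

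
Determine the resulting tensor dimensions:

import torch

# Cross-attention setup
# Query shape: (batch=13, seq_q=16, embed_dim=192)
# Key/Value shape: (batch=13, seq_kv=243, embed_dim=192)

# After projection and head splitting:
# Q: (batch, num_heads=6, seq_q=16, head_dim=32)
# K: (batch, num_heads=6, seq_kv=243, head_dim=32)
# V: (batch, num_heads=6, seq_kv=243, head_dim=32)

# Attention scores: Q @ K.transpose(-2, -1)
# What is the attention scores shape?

Input shape: (13, 16, 192)
Output shape: (13, 6, 16, 243)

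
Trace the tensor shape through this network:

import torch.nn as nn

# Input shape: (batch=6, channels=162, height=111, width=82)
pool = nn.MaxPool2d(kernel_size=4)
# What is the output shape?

Input shape: (6, 162, 111, 82)
Output shape: (6, 162, 27, 20)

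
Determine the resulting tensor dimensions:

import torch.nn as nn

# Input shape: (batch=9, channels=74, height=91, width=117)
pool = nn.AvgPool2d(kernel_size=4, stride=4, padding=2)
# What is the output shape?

Input shape: (9, 74, 91, 117)
Output shape: (9, 74, 23, 30)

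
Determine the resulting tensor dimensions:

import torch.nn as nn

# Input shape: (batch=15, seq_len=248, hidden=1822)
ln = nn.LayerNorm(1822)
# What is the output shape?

Input shape: (15, 248, 1822)
Output shape: (15, 248, 1822)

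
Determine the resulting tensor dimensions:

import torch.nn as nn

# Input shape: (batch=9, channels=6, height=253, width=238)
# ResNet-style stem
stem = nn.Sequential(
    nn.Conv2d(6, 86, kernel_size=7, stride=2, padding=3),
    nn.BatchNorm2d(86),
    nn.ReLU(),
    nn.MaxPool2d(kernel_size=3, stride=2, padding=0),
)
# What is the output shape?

Input shape: (9, 6, 253, 238)
  -> after Conv2d 7x7 stride=2: (9, 86, 127, 119)
Output shape: (9, 86, 63, 59)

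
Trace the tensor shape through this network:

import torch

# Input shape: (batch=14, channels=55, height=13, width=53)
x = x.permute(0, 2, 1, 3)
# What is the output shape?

Input shape: (14, 55, 13, 53)
Output shape: (14, 13, 55, 53)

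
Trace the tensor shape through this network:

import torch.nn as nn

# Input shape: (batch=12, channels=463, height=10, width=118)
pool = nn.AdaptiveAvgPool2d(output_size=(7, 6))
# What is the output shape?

Input shape: (12, 463, 10, 118)
Output shape: (12, 463, 7, 6)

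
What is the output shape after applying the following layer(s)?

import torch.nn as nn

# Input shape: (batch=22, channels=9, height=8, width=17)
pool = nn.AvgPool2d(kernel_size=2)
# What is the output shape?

Input shape: (22, 9, 8, 17)
Output shape: (22, 9, 4, 8)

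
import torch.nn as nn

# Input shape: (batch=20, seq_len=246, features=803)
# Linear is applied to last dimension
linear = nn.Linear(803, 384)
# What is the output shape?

Input shape: (20, 246, 803)
Output shape: (20, 246, 384)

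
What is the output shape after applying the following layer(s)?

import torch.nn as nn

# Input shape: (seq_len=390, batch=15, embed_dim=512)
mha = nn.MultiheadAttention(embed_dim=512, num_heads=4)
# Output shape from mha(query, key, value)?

Input shape: (390, 15, 512)
Output shape: (390, 15, 512)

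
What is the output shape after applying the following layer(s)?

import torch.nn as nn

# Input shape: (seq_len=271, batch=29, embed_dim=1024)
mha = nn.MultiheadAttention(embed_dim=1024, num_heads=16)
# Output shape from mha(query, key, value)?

Input shape: (271, 29, 1024)
Output shape: (271, 29, 1024)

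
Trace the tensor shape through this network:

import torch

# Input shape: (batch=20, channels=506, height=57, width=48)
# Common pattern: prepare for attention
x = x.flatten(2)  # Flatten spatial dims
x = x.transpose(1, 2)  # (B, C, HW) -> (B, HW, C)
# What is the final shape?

Input shape: (20, 506, 57, 48)
  -> after flatten(2): (20, 506, 2736)
Output shape: (20, 2736, 506)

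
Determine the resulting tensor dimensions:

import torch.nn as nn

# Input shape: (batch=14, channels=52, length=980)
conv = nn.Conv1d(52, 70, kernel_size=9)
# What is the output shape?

Input shape: (14, 52, 980)
Output shape: (14, 70, 972)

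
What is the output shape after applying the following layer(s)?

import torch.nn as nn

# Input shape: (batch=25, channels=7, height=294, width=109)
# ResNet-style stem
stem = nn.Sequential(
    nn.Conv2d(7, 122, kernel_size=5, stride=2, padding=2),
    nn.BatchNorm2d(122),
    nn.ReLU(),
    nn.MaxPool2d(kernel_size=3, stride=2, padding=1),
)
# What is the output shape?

Input shape: (25, 7, 294, 109)
  -> after Conv2d 5x5 stride=2: (25, 122, 147, 55)
Output shape: (25, 122, 74, 28)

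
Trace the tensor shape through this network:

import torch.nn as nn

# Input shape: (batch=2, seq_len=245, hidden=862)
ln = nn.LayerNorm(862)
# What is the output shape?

Input shape: (2, 245, 862)
Output shape: (2, 245, 862)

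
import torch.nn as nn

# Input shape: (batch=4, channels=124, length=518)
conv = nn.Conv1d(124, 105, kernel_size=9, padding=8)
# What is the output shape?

Input shape: (4, 124, 518)
Output shape: (4, 105, 526)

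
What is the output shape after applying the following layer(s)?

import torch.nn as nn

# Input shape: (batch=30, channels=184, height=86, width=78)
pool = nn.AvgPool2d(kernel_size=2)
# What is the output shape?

Input shape: (30, 184, 86, 78)
Output shape: (30, 184, 43, 39)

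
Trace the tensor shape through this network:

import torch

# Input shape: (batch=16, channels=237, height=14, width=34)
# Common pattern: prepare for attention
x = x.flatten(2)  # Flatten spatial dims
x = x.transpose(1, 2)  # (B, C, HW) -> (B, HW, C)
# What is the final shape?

Input shape: (16, 237, 14, 34)
  -> after flatten(2): (16, 237, 476)
Output shape: (16, 476, 237)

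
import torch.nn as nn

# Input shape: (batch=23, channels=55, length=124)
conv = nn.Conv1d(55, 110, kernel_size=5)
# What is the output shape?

Input shape: (23, 55, 124)
Output shape: (23, 110, 120)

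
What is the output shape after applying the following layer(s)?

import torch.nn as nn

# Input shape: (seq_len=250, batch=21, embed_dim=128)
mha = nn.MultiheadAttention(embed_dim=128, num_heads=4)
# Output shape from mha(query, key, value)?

Input shape: (250, 21, 128)
Output shape: (250, 21, 128)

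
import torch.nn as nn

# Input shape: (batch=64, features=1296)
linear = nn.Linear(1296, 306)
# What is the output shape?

Input shape: (64, 1296)
Output shape: (64, 306)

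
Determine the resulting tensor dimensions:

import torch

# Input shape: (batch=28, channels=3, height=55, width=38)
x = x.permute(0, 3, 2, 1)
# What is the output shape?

Input shape: (28, 3, 55, 38)
Output shape: (28, 38, 55, 3)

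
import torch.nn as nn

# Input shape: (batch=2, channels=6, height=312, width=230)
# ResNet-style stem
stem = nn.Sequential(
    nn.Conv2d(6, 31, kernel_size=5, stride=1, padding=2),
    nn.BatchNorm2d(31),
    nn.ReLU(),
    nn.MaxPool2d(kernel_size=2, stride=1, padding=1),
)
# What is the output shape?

Input shape: (2, 6, 312, 230)
  -> after Conv2d 5x5 stride=1: (2, 31, 312, 230)
Output shape: (2, 31, 313, 231)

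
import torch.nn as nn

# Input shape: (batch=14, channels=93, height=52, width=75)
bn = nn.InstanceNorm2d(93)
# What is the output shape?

Input shape: (14, 93, 52, 75)
Output shape: (14, 93, 52, 75)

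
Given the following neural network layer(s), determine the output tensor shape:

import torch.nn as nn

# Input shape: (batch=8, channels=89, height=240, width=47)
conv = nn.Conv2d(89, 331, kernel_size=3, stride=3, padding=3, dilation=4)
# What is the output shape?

Input shape: (8, 89, 240, 47)
Output shape: (8, 331, 80, 15)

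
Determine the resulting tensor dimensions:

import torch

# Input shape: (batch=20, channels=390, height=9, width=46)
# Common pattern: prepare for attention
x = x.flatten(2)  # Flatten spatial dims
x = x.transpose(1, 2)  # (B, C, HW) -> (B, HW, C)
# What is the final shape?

Input shape: (20, 390, 9, 46)
  -> after flatten(2): (20, 390, 414)
Output shape: (20, 414, 390)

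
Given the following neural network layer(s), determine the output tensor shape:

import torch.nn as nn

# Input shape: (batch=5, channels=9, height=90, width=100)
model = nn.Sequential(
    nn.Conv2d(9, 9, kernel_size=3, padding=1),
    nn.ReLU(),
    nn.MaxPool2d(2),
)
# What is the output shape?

Input shape: (5, 9, 90, 100)
  -> after Conv2d: (5, 9, 90, 100)
  -> after ReLU: (5, 9, 90, 100)
Output shape: (5, 9, 45, 50)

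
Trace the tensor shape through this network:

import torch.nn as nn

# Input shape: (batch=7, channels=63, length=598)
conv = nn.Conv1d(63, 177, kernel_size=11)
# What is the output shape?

Input shape: (7, 63, 598)
Output shape: (7, 177, 588)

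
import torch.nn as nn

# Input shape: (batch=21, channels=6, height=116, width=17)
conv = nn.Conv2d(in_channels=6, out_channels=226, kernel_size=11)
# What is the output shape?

Input shape: (21, 6, 116, 17)
Output shape: (21, 226, 106, 7)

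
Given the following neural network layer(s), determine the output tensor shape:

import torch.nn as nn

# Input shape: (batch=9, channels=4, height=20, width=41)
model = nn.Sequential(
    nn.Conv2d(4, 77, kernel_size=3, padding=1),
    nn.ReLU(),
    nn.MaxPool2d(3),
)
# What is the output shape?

Input shape: (9, 4, 20, 41)
  -> after Conv2d: (9, 77, 20, 41)
  -> after ReLU: (9, 77, 20, 41)
Output shape: (9, 77, 6, 13)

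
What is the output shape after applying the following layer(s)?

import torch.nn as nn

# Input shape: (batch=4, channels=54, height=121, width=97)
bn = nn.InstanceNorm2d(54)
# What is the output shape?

Input shape: (4, 54, 121, 97)
Output shape: (4, 54, 121, 97)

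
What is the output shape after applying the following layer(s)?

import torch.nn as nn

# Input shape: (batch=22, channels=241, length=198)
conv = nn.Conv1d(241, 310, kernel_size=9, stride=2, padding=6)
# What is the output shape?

Input shape: (22, 241, 198)
Output shape: (22, 310, 101)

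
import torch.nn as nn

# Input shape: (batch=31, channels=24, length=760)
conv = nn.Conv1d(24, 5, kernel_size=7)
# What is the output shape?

Input shape: (31, 24, 760)
Output shape: (31, 5, 754)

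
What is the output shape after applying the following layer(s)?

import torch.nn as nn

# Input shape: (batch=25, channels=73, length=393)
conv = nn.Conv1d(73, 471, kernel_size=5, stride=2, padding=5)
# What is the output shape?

Input shape: (25, 73, 393)
Output shape: (25, 471, 200)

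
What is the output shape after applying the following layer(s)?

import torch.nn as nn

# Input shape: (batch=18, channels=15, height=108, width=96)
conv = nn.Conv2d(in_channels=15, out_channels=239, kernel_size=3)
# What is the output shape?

Input shape: (18, 15, 108, 96)
Output shape: (18, 239, 106, 94)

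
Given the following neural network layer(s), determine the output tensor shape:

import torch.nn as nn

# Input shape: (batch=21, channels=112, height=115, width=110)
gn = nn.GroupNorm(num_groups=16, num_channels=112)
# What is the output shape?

Input shape: (21, 112, 115, 110)
Output shape: (21, 112, 115, 110)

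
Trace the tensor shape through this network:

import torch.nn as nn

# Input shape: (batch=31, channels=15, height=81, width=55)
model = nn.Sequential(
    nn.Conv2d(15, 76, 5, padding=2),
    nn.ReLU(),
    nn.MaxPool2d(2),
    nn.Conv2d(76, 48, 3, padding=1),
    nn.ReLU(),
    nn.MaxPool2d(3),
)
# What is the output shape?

Input shape: (31, 15, 81, 55)
  -> after first Conv2d: (31, 76, 81, 55)
  -> after first MaxPool2d: (31, 76, 40, 27)
  -> after second Conv2d: (31, 48, 40, 27)
Output shape: (31, 48, 13, 9)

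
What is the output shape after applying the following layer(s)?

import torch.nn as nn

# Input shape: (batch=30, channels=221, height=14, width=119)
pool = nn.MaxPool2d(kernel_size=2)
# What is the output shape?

Input shape: (30, 221, 14, 119)
Output shape: (30, 221, 7, 59)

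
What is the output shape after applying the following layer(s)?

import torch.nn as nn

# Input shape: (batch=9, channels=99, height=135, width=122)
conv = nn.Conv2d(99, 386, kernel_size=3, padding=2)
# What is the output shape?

Input shape: (9, 99, 135, 122)
Output shape: (9, 386, 137, 124)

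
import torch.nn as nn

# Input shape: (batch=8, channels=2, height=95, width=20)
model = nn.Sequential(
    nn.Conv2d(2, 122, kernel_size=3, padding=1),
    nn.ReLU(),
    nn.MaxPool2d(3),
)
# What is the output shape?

Input shape: (8, 2, 95, 20)
  -> after Conv2d: (8, 122, 95, 20)
  -> after ReLU: (8, 122, 95, 20)
Output shape: (8, 122, 31, 6)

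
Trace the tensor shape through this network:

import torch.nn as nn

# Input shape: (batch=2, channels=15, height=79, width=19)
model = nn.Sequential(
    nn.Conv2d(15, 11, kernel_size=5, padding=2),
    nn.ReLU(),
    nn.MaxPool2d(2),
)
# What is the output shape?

Input shape: (2, 15, 79, 19)
  -> after Conv2d: (2, 11, 79, 19)
  -> after ReLU: (2, 11, 79, 19)
Output shape: (2, 11, 39, 9)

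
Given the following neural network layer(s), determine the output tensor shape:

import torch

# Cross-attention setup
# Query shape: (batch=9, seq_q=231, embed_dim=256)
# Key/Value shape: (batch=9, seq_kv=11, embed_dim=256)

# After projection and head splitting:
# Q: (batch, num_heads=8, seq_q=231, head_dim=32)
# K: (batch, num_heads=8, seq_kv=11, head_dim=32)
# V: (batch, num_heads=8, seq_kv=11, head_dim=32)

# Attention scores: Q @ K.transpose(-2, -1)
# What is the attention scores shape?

Input shape: (9, 231, 256)
Output shape: (9, 8, 231, 11)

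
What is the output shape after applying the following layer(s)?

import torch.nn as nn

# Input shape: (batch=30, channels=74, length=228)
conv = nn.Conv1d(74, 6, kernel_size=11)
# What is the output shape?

Input shape: (30, 74, 228)
Output shape: (30, 6, 218)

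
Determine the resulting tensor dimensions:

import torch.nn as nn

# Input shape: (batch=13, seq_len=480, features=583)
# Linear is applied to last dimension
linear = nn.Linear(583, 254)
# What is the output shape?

Input shape: (13, 480, 583)
Output shape: (13, 480, 254)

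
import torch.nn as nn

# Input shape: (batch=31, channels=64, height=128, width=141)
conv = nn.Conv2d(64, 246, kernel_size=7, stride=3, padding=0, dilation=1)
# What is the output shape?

Input shape: (31, 64, 128, 141)
Output shape: (31, 246, 41, 45)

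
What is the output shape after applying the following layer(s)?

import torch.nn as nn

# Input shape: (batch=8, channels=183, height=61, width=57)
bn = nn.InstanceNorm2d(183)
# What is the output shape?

Input shape: (8, 183, 61, 57)
Output shape: (8, 183, 61, 57)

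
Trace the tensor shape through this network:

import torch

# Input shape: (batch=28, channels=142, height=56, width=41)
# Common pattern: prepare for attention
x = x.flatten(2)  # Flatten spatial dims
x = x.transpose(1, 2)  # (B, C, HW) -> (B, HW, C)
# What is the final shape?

Input shape: (28, 142, 56, 41)
  -> after flatten(2): (28, 142, 2296)
Output shape: (28, 2296, 142)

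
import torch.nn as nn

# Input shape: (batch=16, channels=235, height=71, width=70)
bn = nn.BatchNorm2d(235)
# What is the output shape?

Input shape: (16, 235, 71, 70)
Output shape: (16, 235, 71, 70)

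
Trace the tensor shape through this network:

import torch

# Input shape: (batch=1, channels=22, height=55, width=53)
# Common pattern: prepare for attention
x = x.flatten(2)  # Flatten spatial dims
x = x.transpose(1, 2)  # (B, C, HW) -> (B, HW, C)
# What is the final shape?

Input shape: (1, 22, 55, 53)
  -> after flatten(2): (1, 22, 2915)
Output shape: (1, 2915, 22)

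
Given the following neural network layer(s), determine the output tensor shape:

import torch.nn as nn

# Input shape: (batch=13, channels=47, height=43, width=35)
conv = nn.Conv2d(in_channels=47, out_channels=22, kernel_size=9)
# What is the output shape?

Input shape: (13, 47, 43, 35)
Output shape: (13, 22, 35, 27)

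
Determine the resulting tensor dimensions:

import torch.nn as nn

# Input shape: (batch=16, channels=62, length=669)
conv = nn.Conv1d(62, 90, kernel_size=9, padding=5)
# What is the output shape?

Input shape: (16, 62, 669)
Output shape: (16, 90, 671)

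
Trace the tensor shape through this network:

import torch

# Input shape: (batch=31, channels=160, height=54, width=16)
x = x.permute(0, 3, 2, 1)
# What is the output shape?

Input shape: (31, 160, 54, 16)
Output shape: (31, 16, 54, 160)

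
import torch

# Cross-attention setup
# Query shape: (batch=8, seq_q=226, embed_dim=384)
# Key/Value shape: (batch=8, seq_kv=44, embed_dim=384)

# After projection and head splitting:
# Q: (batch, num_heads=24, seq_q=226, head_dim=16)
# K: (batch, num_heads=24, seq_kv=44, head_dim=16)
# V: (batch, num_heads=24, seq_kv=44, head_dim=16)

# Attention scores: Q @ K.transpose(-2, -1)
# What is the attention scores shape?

Input shape: (8, 226, 384)
Output shape: (8, 24, 226, 44)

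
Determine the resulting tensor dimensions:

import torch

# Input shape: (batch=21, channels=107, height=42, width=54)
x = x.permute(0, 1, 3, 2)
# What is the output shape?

Input shape: (21, 107, 42, 54)
Output shape: (21, 107, 54, 42)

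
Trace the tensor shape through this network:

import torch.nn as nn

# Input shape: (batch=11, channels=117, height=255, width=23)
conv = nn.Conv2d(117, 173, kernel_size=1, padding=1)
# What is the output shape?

Input shape: (11, 117, 255, 23)
Output shape: (11, 173, 257, 25)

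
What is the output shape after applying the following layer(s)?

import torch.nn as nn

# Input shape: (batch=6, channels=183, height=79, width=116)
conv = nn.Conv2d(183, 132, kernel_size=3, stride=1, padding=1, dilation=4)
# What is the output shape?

Input shape: (6, 183, 79, 116)
Output shape: (6, 132, 73, 110)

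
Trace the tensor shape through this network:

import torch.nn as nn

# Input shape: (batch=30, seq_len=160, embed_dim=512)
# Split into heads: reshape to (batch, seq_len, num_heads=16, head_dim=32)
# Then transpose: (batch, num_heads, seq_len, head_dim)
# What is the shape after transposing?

Input shape: (30, 160, 512)
  -> after reshape: (30, 160, 16, 32)
Output shape: (30, 16, 160, 32)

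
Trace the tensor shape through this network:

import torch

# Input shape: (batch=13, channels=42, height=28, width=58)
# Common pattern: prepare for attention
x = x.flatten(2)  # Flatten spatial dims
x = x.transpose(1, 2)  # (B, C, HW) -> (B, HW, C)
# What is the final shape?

Input shape: (13, 42, 28, 58)
  -> after flatten(2): (13, 42, 1624)
Output shape: (13, 1624, 42)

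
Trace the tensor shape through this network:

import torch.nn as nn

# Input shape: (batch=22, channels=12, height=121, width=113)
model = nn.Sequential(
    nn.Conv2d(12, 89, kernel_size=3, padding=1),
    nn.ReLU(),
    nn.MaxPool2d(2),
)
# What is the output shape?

Input shape: (22, 12, 121, 113)
  -> after Conv2d: (22, 89, 121, 113)
  -> after ReLU: (22, 89, 121, 113)
Output shape: (22, 89, 60, 56)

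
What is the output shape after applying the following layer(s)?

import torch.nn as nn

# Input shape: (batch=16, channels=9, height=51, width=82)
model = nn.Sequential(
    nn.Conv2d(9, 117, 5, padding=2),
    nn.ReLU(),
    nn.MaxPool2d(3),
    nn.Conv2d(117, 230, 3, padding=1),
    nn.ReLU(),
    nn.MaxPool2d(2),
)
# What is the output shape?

Input shape: (16, 9, 51, 82)
  -> after first Conv2d: (16, 117, 51, 82)
  -> after first MaxPool2d: (16, 117, 17, 27)
  -> after second Conv2d: (16, 230, 17, 27)
Output shape: (16, 230, 8, 13)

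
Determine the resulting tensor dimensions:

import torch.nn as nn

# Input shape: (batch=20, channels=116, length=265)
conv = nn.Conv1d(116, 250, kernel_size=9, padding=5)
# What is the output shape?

Input shape: (20, 116, 265)
Output shape: (20, 250, 267)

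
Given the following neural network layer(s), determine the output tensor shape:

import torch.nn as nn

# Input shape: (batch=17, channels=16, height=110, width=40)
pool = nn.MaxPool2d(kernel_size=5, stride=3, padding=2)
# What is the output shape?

Input shape: (17, 16, 110, 40)
Output shape: (17, 16, 37, 14)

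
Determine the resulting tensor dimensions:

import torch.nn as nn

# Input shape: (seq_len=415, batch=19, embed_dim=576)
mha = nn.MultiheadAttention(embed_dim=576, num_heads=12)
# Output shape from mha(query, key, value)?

Input shape: (415, 19, 576)
Output shape: (415, 19, 576)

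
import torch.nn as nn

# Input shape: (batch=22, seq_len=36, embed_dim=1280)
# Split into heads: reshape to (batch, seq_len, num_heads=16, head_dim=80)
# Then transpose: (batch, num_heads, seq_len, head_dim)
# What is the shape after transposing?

Input shape: (22, 36, 1280)
  -> after reshape: (22, 36, 16, 80)
Output shape: (22, 16, 36, 80)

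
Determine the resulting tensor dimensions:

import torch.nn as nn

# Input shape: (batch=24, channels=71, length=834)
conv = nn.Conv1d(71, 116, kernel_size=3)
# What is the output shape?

Input shape: (24, 71, 834)
Output shape: (24, 116, 832)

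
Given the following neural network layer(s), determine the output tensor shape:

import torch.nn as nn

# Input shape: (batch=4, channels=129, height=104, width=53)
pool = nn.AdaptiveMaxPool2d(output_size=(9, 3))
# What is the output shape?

Input shape: (4, 129, 104, 53)
Output shape: (4, 129, 9, 3)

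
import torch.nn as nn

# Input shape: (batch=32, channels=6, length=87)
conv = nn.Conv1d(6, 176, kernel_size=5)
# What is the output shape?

Input shape: (32, 6, 87)
Output shape: (32, 176, 83)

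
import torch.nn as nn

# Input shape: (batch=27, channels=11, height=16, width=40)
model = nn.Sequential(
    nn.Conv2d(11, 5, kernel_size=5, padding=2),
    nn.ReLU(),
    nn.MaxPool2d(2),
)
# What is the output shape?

Input shape: (27, 11, 16, 40)
  -> after Conv2d: (27, 5, 16, 40)
  -> after ReLU: (27, 5, 16, 40)
Output shape: (27, 5, 8, 20)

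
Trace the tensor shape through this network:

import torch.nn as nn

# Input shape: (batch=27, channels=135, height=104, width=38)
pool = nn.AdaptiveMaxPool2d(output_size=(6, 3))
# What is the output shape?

Input shape: (27, 135, 104, 38)
Output shape: (27, 135, 6, 3)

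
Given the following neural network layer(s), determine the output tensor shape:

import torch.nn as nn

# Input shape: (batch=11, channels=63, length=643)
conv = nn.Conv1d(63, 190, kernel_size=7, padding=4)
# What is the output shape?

Input shape: (11, 63, 643)
Output shape: (11, 190, 645)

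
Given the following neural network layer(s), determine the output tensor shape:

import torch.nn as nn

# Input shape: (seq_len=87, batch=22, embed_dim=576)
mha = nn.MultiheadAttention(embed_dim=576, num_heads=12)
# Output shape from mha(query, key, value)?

Input shape: (87, 22, 576)
Output shape: (87, 22, 576)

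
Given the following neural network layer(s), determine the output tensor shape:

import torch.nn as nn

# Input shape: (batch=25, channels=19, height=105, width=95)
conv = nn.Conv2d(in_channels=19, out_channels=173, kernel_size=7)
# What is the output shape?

Input shape: (25, 19, 105, 95)
Output shape: (25, 173, 99, 89)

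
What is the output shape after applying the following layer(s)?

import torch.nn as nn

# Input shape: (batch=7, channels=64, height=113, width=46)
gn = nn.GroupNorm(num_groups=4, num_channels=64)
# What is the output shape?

Input shape: (7, 64, 113, 46)
Output shape: (7, 64, 113, 46)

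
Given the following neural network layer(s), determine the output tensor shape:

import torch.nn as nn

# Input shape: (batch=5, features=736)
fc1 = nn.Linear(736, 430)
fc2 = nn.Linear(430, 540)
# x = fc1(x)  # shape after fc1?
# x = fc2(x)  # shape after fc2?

Input shape: (5, 736)
  -> after fc1: (5, 430)
Output shape: (5, 540)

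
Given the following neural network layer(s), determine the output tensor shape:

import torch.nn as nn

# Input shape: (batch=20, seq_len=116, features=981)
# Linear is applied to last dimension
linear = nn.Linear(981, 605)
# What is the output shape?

Input shape: (20, 116, 981)
Output shape: (20, 116, 605)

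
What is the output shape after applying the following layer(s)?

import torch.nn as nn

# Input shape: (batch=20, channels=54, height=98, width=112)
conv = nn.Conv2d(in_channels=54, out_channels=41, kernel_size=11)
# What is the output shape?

Input shape: (20, 54, 98, 112)
Output shape: (20, 41, 88, 102)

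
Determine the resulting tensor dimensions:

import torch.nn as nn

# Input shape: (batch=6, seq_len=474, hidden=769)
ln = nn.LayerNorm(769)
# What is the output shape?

Input shape: (6, 474, 769)
Output shape: (6, 474, 769)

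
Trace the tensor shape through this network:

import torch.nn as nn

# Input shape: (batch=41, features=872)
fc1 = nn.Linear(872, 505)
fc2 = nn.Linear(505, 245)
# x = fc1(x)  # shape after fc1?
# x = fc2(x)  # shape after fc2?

Input shape: (41, 872)
  -> after fc1: (41, 505)
Output shape: (41, 245)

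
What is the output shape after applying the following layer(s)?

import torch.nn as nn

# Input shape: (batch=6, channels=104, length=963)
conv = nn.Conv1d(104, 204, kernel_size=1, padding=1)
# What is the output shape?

Input shape: (6, 104, 963)
Output shape: (6, 204, 965)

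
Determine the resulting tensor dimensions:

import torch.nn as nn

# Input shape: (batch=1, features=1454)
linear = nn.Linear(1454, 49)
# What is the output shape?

Input shape: (1, 1454)
Output shape: (1, 49)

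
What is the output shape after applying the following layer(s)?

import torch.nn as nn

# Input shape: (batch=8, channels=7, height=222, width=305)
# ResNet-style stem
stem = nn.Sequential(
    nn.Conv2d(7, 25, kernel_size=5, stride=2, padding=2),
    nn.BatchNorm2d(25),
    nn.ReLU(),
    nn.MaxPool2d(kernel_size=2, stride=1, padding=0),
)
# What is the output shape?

Input shape: (8, 7, 222, 305)
  -> after Conv2d 5x5 stride=2: (8, 25, 111, 153)
Output shape: (8, 25, 110, 152)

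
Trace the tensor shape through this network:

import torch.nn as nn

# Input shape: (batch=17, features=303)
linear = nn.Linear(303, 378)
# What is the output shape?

Input shape: (17, 303)
Output shape: (17, 378)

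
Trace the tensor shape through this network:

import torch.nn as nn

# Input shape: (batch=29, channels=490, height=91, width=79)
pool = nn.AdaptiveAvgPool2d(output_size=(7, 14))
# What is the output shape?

Input shape: (29, 490, 91, 79)
Output shape: (29, 490, 7, 14)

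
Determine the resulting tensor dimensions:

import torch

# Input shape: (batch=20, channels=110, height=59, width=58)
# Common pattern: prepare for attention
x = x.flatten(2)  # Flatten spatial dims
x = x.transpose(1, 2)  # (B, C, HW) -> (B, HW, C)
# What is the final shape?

Input shape: (20, 110, 59, 58)
  -> after flatten(2): (20, 110, 3422)
Output shape: (20, 3422, 110)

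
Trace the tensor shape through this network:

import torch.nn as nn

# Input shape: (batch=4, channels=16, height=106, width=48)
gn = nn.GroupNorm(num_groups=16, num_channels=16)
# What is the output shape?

Input shape: (4, 16, 106, 48)
Output shape: (4, 16, 106, 48)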